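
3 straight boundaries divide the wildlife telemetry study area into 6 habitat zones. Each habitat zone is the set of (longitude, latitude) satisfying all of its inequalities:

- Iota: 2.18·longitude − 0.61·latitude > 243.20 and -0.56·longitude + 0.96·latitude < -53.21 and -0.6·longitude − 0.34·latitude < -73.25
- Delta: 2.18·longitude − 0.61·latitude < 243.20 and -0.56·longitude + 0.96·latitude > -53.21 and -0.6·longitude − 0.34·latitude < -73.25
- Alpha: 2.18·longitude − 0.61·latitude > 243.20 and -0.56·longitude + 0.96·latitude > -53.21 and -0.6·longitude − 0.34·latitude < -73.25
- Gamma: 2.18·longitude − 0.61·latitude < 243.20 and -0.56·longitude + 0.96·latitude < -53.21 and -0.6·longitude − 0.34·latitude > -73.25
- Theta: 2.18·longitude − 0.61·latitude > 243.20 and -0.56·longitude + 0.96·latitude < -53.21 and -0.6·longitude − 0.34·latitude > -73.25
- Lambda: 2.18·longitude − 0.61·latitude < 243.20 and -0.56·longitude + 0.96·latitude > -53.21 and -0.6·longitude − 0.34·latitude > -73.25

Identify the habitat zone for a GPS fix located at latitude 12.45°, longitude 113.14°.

Lambda

2.18·113.14 − 0.61·12.45 = 239.051, which is < 243.20
-0.56·113.14 + 0.96·12.45 = -51.406, which is > -53.21
-0.6·113.14 − 0.34·12.45 = -72.117, which is > -73.25
This sign pattern matches Lambda.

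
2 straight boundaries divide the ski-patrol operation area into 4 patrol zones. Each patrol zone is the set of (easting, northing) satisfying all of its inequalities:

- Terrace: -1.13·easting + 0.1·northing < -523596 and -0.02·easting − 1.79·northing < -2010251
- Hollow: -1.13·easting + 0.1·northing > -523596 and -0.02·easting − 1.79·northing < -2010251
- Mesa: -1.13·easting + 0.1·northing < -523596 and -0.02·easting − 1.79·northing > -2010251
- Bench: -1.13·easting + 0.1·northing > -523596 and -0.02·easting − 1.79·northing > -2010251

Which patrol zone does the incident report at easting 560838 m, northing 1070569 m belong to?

Mesa

-1.13·560838 + 0.1·1070569 = -526690.040, which is < -523596
-0.02·560838 − 1.79·1070569 = -1927535.270, which is > -2010251
This sign pattern matches Mesa.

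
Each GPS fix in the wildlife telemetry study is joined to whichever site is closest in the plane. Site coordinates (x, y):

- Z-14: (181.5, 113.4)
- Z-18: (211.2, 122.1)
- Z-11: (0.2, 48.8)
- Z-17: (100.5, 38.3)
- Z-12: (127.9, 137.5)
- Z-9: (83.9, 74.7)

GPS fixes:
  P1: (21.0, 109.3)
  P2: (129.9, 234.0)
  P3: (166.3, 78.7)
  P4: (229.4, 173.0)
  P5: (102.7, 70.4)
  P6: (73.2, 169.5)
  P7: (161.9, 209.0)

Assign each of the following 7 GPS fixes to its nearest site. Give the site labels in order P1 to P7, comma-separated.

Z-11, Z-12, Z-14, Z-18, Z-9, Z-12, Z-12

P1 → Z-11 (d²=4092.89)
P2 → Z-12 (d²=9316.25)
P3 → Z-14 (d²=1435.13)
P4 → Z-18 (d²=2922.05)
P5 → Z-9 (d²=371.93)
P6 → Z-12 (d²=4016.09)
P7 → Z-12 (d²=6268.25)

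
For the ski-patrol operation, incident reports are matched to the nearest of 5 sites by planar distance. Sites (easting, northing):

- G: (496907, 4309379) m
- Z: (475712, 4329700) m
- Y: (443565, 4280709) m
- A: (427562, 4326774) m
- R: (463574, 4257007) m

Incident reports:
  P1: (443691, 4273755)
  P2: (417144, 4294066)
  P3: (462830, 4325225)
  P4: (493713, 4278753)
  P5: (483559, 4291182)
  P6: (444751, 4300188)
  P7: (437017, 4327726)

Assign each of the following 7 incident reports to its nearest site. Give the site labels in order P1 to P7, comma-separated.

P1 → Y (d²=48373992.00)
P2 → Y (d²=876478690.00)
P3 → Z (d²=185971549.00)
P4 → G (d²=948153512.00)
P5 → G (d²=509299913.00)
P6 → Y (d²=380838037.00)
P7 → A (d²=90303329.00)

Y, Y, Z, G, G, Y, A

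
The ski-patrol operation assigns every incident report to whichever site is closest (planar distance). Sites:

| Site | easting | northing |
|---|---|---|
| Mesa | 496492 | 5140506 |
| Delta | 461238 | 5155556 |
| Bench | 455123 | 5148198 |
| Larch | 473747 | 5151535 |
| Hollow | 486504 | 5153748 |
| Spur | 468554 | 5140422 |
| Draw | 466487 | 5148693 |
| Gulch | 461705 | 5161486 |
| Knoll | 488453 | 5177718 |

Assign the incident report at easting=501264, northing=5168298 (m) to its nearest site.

Knoll

Squared distances to each site:
Mesa: 795167248.000; Delta: 1764439240.000; Bench: 2533001881.000; Larch: 1038183458.000; Hollow: 429560100.000; Spur: 1847015476.000; Draw: 1593795754.000; Gulch: 1611317825.000; Knoll: 252858121.000.
Minimum at Knoll.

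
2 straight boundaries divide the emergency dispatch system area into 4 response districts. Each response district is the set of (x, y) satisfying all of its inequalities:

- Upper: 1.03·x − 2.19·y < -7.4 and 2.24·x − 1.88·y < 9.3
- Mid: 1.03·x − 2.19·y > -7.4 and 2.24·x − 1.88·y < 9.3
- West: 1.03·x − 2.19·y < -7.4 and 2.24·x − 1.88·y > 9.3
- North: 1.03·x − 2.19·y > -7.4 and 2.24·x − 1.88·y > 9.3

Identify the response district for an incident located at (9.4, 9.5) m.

1.03·9.4 − 2.19·9.5 = -11.123, which is < -7.4
2.24·9.4 − 1.88·9.5 = 3.196, which is < 9.3
This sign pattern matches Upper.

Upper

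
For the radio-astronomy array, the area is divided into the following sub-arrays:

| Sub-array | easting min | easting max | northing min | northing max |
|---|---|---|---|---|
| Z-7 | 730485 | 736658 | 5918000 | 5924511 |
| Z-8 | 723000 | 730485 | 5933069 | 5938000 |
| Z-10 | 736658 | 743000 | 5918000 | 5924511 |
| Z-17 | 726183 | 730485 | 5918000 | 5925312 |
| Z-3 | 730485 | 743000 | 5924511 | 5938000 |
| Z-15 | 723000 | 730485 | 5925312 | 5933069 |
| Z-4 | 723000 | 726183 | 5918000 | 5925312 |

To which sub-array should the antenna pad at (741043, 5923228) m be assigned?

The point has easting = 741043 and northing = 5923228.
Only Z-10 satisfies 736658 ≤ easting ≤ 743000 and 5918000 ≤ northing ≤ 5924511.

Z-10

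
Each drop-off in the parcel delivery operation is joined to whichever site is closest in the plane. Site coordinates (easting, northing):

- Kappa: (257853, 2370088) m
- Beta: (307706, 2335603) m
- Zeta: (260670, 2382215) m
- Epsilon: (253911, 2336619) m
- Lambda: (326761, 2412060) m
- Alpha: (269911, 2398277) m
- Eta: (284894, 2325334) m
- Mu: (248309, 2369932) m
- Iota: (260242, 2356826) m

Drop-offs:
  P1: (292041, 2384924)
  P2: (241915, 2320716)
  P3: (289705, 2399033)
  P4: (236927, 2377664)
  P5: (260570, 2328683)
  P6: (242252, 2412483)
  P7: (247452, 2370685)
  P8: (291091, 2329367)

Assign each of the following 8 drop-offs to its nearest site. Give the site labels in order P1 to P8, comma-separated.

P1 → Alpha (d²=668039509.00)
P2 → Epsilon (d²=396809425.00)
P3 → Alpha (d²=392373972.00)
P4 → Mu (d²=189333748.00)
P5 → Epsilon (d²=107322377.00)
P6 → Alpha (d²=966830717.00)
P7 → Mu (d²=1301458.00)
P8 → Eta (d²=54667898.00)

Alpha, Epsilon, Alpha, Mu, Epsilon, Alpha, Mu, Eta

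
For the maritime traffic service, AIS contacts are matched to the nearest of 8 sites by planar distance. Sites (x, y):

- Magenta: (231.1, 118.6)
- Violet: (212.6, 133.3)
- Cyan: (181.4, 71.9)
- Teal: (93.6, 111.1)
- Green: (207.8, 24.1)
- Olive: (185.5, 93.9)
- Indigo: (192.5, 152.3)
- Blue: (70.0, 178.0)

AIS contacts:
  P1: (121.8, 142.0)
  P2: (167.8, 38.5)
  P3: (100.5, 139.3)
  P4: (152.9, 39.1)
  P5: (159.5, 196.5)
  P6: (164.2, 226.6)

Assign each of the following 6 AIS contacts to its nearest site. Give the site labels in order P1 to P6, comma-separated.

Teal, Cyan, Teal, Cyan, Indigo, Indigo

P1 → Teal (d²=1750.05)
P2 → Cyan (d²=1300.52)
P3 → Teal (d²=842.85)
P4 → Cyan (d²=1888.09)
P5 → Indigo (d²=3042.64)
P6 → Indigo (d²=6321.38)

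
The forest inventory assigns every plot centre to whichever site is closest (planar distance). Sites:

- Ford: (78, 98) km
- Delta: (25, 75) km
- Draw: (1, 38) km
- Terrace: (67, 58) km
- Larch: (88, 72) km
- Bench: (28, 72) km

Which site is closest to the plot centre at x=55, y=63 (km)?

Squared distances to each site:
Ford: 1754.000; Delta: 1044.000; Draw: 3541.000; Terrace: 169.000; Larch: 1170.000; Bench: 810.000.
Minimum at Terrace.

Terrace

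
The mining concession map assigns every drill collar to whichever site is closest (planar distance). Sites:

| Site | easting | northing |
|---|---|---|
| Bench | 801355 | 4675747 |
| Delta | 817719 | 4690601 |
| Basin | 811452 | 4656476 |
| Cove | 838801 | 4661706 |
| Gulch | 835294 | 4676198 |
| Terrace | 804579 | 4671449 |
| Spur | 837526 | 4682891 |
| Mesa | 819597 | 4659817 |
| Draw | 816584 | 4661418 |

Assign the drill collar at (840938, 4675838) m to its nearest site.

Gulch

Squared distances to each site:
Bench: 1566822170.000; Delta: 757068130.000; Basin: 1244311240.000; Cove: 204280193.000; Gulch: 31984336.000; Terrace: 1341240202.000; Spur: 61386553.000; Mesa: 712110722.000; Draw: 801053716.000.
Minimum at Gulch.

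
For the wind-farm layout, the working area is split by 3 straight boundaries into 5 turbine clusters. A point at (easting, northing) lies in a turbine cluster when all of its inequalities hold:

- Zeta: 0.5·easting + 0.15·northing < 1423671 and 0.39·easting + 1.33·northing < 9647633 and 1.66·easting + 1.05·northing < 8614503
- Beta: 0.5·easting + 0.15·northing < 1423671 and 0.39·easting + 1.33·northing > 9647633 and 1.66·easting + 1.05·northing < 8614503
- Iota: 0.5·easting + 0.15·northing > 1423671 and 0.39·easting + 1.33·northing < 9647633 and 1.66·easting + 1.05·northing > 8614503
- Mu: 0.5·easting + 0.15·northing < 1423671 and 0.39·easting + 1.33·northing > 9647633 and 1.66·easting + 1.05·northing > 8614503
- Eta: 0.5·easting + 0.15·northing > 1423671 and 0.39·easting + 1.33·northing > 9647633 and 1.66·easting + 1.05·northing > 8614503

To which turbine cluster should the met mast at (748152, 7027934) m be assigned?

Iota

0.5·748152 + 0.15·7027934 = 1428266.100, which is > 1423671
0.39·748152 + 1.33·7027934 = 9638931.500, which is < 9647633
1.66·748152 + 1.05·7027934 = 8621263.020, which is > 8614503
This sign pattern matches Iota.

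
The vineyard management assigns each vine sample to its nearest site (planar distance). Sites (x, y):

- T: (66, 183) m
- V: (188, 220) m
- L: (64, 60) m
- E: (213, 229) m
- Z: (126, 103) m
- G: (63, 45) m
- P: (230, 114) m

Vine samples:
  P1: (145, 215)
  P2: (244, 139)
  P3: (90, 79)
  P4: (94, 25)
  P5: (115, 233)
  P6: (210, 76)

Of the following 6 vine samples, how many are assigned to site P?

P1 → V
P2 → P
P3 → L
P4 → G
P5 → T
P6 → P
2 of the 6 go to P.

2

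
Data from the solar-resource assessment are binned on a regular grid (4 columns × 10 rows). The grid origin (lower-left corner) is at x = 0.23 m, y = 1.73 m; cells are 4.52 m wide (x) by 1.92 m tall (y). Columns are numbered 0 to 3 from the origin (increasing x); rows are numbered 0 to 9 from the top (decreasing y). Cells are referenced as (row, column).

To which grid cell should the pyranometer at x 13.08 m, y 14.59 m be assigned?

Column index: ⌊(13.08 − 0.23) / 4.52⌋ = ⌊2.843⌋ = 2
Row offset from origin: ⌊(14.59 − 1.73) / 1.92⌋ = ⌊6.698⌋ = 6 → row 3 (counted from top)

(3, 2)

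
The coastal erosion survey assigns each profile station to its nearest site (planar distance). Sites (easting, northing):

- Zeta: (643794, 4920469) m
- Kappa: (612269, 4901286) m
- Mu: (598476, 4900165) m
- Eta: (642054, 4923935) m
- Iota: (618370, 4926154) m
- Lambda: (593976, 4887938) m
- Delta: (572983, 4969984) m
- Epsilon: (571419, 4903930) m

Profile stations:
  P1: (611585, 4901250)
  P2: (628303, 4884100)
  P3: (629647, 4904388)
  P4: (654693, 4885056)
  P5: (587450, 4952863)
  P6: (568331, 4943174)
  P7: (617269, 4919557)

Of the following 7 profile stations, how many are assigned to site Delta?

P1 → Kappa
P2 → Kappa
P3 → Kappa
P4 → Zeta
P5 → Delta
P6 → Delta
P7 → Iota
2 of the 7 go to Delta.

2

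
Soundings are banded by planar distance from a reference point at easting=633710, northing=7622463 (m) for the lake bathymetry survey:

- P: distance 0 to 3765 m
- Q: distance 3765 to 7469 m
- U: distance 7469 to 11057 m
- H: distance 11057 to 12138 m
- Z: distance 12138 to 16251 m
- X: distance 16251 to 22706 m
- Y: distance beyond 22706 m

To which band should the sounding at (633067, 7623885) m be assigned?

Distance = √((633067−633710)² + (7623885−7622463)²) = √(413449.000 + 2022084.000) = 1560.619 m.
0 ≤ 1560.619 < 3765 → P.

P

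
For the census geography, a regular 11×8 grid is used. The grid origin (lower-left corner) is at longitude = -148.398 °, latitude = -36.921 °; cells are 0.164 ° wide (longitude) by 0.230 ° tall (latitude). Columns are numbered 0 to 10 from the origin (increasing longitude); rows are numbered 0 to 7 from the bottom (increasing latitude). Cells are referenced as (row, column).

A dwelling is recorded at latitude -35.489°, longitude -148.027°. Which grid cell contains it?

Column index: ⌊(-148.027 − -148.398) / 0.164⌋ = ⌊2.262⌋ = 2
Row offset from origin: ⌊(-35.489 − -36.921) / 0.230⌋ = ⌊6.226⌋ = 6 → row 6

(6, 2)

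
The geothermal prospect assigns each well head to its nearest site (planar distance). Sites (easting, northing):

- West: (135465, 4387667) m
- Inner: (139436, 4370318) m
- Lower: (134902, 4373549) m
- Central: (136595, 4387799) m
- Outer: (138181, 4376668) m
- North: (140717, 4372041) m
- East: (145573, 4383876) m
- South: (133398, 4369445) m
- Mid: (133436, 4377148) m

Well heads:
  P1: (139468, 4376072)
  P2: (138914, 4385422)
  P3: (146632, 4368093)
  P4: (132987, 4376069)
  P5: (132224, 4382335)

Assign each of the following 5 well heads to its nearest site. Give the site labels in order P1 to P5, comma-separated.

Outer, Central, North, Mid, Mid

P1 → Outer (d²=2011585.00)
P2 → Central (d²=11027890.00)
P3 → North (d²=50573929.00)
P4 → Mid (d²=1365842.00)
P5 → Mid (d²=28373913.00)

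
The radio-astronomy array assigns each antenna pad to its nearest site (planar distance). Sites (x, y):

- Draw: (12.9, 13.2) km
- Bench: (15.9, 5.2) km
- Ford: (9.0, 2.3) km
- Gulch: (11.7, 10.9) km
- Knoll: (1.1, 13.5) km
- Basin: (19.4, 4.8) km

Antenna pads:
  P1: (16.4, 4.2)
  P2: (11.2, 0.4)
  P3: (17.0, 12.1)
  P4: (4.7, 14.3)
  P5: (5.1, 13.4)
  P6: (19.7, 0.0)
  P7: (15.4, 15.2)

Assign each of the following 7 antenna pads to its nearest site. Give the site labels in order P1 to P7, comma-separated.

P1 → Bench (d²=1.25)
P2 → Ford (d²=8.45)
P3 → Draw (d²=18.02)
P4 → Knoll (d²=13.60)
P5 → Knoll (d²=16.01)
P6 → Basin (d²=23.13)
P7 → Draw (d²=10.25)

Bench, Ford, Draw, Knoll, Knoll, Basin, Draw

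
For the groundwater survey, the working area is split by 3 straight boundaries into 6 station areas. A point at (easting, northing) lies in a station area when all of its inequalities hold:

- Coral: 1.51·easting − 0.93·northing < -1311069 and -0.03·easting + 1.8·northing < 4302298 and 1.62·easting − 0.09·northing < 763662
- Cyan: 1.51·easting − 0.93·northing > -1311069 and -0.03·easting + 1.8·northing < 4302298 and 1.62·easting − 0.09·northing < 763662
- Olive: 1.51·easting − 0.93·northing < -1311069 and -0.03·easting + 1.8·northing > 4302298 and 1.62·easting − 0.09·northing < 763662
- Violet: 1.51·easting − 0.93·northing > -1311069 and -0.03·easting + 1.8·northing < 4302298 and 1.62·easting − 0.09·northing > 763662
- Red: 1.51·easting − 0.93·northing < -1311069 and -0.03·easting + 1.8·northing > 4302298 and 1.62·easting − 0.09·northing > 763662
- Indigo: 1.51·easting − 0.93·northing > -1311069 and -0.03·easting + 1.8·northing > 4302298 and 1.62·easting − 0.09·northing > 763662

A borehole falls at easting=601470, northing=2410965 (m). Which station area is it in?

1.51·601470 − 0.93·2410965 = -1333977.750, which is < -1311069
-0.03·601470 + 1.8·2410965 = 4321692.900, which is > 4302298
1.62·601470 − 0.09·2410965 = 757394.550, which is < 763662
This sign pattern matches Olive.

Olive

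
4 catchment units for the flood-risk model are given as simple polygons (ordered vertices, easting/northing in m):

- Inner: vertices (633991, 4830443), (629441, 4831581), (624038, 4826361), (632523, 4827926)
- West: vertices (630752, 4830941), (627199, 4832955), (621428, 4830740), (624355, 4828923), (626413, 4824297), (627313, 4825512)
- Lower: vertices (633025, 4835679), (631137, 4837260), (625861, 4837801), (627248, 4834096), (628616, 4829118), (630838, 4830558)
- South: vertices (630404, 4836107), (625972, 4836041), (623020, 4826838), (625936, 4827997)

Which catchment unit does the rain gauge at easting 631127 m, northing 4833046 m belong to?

Cast a ray rightward from (631127, 4833046). For each polygon, the edges (by vertex number in listed order) whose endpoints lie on opposite sides of northing = 4833046, where each meets that height, and whether that is right or left of the point:
Inner: no edge straddles that height → 0 crossings.
West: no edge straddles that height → 0 crossings.
Lower: 4–5 at easting≈627536.5 (left), 6–1 at easting≈631900.5 (right) → 1 crossing.
South: 2–3 at easting≈625011.3 (left), 4–1 at easting≈628717.6 (left) → 0 crossings.
Only Lower has an odd count, so the point is inside Lower.

Lower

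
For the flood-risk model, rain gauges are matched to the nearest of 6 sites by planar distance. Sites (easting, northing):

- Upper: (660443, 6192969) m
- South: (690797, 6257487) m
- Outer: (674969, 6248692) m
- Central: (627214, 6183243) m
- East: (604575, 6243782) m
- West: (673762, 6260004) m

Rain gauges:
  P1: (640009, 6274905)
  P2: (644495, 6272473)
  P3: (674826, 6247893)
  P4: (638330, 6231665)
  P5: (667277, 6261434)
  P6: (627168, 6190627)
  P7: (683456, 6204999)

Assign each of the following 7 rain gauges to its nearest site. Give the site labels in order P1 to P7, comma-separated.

P1 → West (d²=1361304810.00)
P2 → West (d²=1012033250.00)
P3 → Outer (d²=658850.00)
P4 → East (d²=1286221714.00)
P5 → West (d²=44100125.00)
P6 → Central (d²=54525572.00)
P7 → Upper (d²=674319069.00)

West, West, Outer, East, West, Central, Upper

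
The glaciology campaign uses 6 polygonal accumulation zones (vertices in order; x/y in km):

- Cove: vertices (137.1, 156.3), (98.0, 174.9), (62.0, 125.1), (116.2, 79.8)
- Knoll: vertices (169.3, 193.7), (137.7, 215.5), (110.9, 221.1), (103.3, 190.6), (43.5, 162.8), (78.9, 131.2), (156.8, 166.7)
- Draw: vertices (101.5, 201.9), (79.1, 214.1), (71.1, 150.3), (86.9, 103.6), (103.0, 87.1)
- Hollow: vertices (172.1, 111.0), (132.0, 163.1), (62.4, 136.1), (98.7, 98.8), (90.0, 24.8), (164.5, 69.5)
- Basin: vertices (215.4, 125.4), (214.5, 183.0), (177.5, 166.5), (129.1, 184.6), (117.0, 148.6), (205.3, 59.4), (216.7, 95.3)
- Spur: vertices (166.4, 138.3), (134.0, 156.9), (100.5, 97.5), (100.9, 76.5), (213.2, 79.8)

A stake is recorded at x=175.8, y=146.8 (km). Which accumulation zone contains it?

Basin

Cast a ray rightward from (175.8, 146.8). For each polygon, the edges (by vertex number in listed order) whose endpoints lie on opposite sides of y = 146.8, where each meets that height, and whether that is right or left of the point:
Cove: 2–3 at x≈77.69 (left), 4–1 at x≈134.50 (left) → 0 crossings.
Knoll: 5–6 at x≈61.42 (left), 6–7 at x≈113.13 (left) → 0 crossings.
Draw: 3–4 at x≈72.28 (left), 5–1 at x≈102.22 (left) → 0 crossings.
Hollow: 1–2 at x≈144.55 (left), 2–3 at x≈89.98 (left) → 0 crossings.
Basin: 1–2 at x≈215.07 (right), 5–6 at x≈118.78 (left) → 1 crossing.
Spur: 1–2 at x≈151.59 (left), 2–3 at x≈128.30 (left) → 0 crossings.
Only Basin has an odd count, so the point is inside Basin.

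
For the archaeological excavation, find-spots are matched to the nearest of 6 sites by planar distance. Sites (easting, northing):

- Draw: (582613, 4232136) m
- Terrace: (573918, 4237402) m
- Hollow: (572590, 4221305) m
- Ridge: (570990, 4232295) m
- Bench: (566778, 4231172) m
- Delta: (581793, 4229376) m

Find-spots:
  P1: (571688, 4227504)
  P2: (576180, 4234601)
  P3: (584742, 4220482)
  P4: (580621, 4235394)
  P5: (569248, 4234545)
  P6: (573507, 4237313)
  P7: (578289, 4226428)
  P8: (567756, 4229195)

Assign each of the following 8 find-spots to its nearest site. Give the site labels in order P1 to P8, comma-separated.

Ridge, Terrace, Delta, Draw, Ridge, Terrace, Delta, Bench

P1 → Ridge (d²=23440885.00)
P2 → Terrace (d²=12962245.00)
P3 → Delta (d²=87799837.00)
P4 → Draw (d²=14582628.00)
P5 → Ridge (d²=8097064.00)
P6 → Terrace (d²=176842.00)
P7 → Delta (d²=20968720.00)
P8 → Bench (d²=4865013.00)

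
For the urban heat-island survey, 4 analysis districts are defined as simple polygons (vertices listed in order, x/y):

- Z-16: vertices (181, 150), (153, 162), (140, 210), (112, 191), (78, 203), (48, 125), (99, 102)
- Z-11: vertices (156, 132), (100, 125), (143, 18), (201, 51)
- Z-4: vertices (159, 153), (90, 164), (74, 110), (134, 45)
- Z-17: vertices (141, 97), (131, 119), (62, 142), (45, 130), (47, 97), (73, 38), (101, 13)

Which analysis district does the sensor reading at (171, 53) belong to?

Z-11

Cast a ray rightward from (171, 53). For each polygon, the edges (by vertex number in listed order) whose endpoints lie on opposite sides of y = 53, where each meets that height, and whether that is right or left of the point:
Z-16: no edge straddles that height → 0 crossings.
Z-11: 2–3 at x≈128.9 (left), 4–1 at x≈199.9 (right) → 1 crossing.
Z-4: 3–4 at x≈126.6 (left), 4–1 at x≈135.9 (left) → 0 crossings.
Z-17: 5–6 at x≈66.4 (left), 7–1 at x≈120.0 (left) → 0 crossings.
Only Z-11 has an odd count, so the point is inside Z-11.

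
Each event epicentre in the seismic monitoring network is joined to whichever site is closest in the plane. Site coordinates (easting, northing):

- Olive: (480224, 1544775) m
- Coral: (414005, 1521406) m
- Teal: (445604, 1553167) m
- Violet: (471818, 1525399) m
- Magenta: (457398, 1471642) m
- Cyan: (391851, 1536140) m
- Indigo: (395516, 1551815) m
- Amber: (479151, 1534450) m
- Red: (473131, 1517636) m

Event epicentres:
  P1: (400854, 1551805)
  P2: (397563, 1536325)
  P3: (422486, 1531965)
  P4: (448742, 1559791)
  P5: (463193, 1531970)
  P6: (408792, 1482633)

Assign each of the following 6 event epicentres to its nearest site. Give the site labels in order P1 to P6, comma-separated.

P1 → Indigo (d²=28494344.00)
P2 → Cyan (d²=32661169.00)
P3 → Coral (d²=183419842.00)
P4 → Teal (d²=53724420.00)
P5 → Violet (d²=117568666.00)
P6 → Coral (d²=1530520898.00)

Indigo, Cyan, Coral, Teal, Violet, Coral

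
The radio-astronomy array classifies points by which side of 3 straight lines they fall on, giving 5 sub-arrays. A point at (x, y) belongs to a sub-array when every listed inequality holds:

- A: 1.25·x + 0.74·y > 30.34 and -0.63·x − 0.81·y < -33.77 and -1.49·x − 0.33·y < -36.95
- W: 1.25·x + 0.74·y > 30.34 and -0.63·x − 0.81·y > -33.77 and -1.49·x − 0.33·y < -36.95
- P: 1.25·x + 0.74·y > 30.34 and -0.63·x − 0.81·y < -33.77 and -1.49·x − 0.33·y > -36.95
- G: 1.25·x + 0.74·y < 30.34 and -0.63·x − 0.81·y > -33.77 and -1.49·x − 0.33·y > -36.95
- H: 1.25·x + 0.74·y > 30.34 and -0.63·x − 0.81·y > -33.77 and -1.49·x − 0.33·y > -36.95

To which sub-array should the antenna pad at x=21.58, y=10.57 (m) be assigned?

H

1.25·21.58 + 0.74·10.57 = 34.797, which is > 30.34
-0.63·21.58 − 0.81·10.57 = -22.157, which is > -33.77
-1.49·21.58 − 0.33·10.57 = -35.642, which is > -36.95
This sign pattern matches H.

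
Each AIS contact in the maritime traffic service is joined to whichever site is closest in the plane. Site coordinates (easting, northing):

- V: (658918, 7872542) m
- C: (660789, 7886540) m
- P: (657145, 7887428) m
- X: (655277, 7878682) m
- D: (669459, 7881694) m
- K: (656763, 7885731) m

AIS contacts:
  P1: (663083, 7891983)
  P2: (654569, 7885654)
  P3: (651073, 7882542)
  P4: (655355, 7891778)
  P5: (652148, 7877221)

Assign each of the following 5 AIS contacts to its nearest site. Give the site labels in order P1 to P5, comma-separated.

P1 → C (d²=34888685.00)
P2 → K (d²=4819565.00)
P3 → X (d²=32573216.00)
P4 → P (d²=22126600.00)
P5 → X (d²=11925162.00)

C, K, X, P, X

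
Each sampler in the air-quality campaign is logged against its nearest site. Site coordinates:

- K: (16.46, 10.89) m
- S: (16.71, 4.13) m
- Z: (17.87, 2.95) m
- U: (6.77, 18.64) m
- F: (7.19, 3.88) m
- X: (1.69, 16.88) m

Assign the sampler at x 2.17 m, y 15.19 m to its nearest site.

X

Squared distances to each site:
K: 222.694; S: 333.735; Z: 396.308; U: 33.062; F: 153.116; X: 3.086.
Minimum at X.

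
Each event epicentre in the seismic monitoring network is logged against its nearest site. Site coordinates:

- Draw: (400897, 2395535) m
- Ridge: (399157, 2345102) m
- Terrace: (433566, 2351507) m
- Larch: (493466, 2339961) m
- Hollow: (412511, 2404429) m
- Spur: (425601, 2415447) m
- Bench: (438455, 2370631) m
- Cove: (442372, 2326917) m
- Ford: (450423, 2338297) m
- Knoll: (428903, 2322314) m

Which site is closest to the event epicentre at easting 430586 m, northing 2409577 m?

Spur

Squared distances to each site:
Draw: 1078614485.000; Ridge: 5144807666.000; Terrace: 3381005300.000; Larch: 8800281856.000; Hollow: 353207529.000; Spur: 59307125.000; Bench: 1578712077.000; Cove: 6971585396.000; Ford: 5474344969.000; Knoll: 7617663658.000.
Minimum at Spur.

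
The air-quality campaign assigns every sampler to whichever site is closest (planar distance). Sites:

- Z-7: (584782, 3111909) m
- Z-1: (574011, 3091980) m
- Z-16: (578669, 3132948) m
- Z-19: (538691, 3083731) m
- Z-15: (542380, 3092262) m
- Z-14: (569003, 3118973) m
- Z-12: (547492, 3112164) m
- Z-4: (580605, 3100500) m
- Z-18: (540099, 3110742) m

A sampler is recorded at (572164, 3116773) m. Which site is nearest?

Z-14

Squared distances to each site:
Z-7: 182872420.000; Z-1: 618104258.000; Z-16: 303945650.000; Z-19: 2212215493.000; Z-15: 1487875777.000; Z-14: 14831921.000; Z-12: 629950465.000; Z-4: 336061010.000; Z-18: 1064537186.000.
Minimum at Z-14.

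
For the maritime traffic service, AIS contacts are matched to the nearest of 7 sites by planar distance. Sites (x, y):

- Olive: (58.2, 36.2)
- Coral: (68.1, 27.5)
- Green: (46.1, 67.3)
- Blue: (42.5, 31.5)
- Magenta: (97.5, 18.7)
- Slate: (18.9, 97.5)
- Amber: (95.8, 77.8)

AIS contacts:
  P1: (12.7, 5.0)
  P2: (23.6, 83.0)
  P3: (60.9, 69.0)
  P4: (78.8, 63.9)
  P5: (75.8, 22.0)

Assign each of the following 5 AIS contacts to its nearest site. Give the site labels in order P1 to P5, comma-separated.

P1 → Blue (d²=1590.29)
P2 → Slate (d²=232.34)
P3 → Green (d²=221.93)
P4 → Amber (d²=482.21)
P5 → Coral (d²=89.54)

Blue, Slate, Green, Amber, Coral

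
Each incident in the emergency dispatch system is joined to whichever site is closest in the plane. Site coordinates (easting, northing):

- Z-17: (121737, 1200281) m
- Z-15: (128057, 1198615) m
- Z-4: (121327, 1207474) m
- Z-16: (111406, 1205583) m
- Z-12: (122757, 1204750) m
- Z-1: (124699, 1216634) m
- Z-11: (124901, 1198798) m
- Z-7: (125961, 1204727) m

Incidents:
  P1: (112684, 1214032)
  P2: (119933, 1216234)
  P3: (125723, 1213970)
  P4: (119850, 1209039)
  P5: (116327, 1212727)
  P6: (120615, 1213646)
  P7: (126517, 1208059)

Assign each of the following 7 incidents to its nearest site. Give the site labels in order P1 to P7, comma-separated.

Z-16, Z-1, Z-1, Z-4, Z-4, Z-1, Z-7

P1 → Z-16 (d²=73018885.00)
P2 → Z-1 (d²=22874756.00)
P3 → Z-1 (d²=8145472.00)
P4 → Z-4 (d²=4630754.00)
P5 → Z-4 (d²=52594009.00)
P6 → Z-1 (d²=25607200.00)
P7 → Z-7 (d²=11411360.00)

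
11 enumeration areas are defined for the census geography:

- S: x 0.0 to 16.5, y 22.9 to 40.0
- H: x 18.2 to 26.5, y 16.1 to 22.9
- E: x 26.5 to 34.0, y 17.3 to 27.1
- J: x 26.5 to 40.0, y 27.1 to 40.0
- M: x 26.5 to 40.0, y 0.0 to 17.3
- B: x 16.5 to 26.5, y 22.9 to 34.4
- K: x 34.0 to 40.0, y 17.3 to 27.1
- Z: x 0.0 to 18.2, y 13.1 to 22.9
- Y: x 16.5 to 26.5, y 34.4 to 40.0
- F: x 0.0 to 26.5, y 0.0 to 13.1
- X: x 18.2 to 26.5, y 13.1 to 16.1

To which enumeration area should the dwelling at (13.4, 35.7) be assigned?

The point has x = 13.4 and y = 35.7.
Only S satisfies 0.0 ≤ x ≤ 16.5 and 22.9 ≤ y ≤ 40.0.

S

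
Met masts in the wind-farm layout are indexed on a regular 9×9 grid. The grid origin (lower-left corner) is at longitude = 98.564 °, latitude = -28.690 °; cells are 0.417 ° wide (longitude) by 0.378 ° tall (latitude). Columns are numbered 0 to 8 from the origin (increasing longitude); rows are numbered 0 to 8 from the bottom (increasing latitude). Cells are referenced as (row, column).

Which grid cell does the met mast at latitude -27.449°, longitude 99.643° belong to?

(3, 2)

Column index: ⌊(99.643 − 98.564) / 0.417⌋ = ⌊2.588⌋ = 2
Row offset from origin: ⌊(-27.449 − -28.690) / 0.378⌋ = ⌊3.283⌋ = 3 → row 3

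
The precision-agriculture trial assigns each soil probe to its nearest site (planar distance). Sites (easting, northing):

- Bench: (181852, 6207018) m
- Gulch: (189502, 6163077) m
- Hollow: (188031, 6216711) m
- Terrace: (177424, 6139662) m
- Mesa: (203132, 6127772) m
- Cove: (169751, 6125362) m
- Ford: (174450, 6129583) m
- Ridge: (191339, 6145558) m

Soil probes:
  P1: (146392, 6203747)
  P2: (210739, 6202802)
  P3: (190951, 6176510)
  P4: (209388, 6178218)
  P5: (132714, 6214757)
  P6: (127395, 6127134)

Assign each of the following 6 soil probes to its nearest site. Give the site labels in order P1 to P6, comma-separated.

P1 → Bench (d²=1268111041.00)
P2 → Hollow (d²=709113545.00)
P3 → Gulch (d²=182545090.00)
P4 → Gulch (d²=624702877.00)
P5 → Bench (d²=2474435165.00)
P6 → Cove (d²=1797170720.00)

Bench, Hollow, Gulch, Gulch, Bench, Cove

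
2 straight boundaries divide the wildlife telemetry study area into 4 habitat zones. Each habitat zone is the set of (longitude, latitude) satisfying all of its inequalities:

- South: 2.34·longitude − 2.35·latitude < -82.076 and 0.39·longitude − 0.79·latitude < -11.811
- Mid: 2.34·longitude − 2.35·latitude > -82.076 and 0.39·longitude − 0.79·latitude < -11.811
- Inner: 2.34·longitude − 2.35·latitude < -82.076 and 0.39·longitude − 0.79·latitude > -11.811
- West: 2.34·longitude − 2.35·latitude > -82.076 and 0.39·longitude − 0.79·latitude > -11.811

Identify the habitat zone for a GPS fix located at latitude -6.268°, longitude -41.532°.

Inner

2.34·-41.532 − 2.35·-6.268 = -82.455, which is < -82.076
0.39·-41.532 − 0.79·-6.268 = -11.246, which is > -11.811
This sign pattern matches Inner.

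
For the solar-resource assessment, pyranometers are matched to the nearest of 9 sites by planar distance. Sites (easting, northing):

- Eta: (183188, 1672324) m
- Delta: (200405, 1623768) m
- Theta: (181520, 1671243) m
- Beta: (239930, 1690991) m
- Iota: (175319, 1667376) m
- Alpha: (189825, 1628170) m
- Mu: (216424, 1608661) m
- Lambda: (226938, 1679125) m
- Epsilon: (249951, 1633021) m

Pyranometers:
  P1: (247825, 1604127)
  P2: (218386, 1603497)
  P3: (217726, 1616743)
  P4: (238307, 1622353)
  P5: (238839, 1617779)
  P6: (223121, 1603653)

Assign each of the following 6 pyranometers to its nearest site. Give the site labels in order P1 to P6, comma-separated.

Epsilon, Mu, Mu, Epsilon, Epsilon, Mu

P1 → Epsilon (d²=839383112.00)
P2 → Mu (d²=30516340.00)
P3 → Mu (d²=67013928.00)
P4 → Epsilon (d²=249388960.00)
P5 → Epsilon (d²=355795108.00)
P6 → Mu (d²=69929873.00)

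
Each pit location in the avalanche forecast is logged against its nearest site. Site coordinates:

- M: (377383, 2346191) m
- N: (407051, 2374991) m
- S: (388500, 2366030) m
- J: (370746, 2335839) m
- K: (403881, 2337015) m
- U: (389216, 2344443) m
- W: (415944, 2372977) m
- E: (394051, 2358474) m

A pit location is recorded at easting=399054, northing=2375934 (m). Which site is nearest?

N

Squared distances to each site:
M: 1354278290.000; N: 64841258.000; S: 209476132.000; J: 2408951889.000; K: 1537988490.000; U: 1088469325.000; W: 294015949.000; E: 329881609.000.
Minimum at N.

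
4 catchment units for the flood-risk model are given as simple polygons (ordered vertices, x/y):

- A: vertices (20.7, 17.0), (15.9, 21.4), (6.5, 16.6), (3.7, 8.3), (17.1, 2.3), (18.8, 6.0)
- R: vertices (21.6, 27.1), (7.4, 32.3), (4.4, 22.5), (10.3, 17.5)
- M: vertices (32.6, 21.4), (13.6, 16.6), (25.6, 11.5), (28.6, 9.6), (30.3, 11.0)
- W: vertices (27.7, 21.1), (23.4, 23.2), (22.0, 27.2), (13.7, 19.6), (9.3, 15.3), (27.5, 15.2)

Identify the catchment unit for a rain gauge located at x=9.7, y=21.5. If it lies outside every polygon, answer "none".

Cast a ray rightward from (9.7, 21.5). For each polygon, the edges (by vertex number in listed order) whose endpoints lie on opposite sides of y = 21.5, where each meets that height, and whether that is right or left of the point:
A: no edge straddles that height → 0 crossings.
R: 3–4 at x≈5.58 (left), 4–1 at x≈15.01 (right) → 1 crossing.
M: no edge straddles that height → 0 crossings.
W: 1–2 at x≈26.88 (right), 3–4 at x≈15.77 (right) → 2 crossings.
Only R has an odd count, so the point is inside R.

R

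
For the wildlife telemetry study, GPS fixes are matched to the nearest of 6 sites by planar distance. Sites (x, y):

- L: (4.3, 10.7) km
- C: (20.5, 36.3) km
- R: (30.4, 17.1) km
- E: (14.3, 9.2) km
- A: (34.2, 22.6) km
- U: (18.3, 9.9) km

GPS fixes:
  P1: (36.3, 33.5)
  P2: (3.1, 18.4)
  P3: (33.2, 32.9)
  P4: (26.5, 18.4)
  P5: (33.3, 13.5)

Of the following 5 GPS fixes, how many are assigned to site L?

P1 → A
P2 → L
P3 → A
P4 → R
P5 → R
1 of the 5 goes to L.

1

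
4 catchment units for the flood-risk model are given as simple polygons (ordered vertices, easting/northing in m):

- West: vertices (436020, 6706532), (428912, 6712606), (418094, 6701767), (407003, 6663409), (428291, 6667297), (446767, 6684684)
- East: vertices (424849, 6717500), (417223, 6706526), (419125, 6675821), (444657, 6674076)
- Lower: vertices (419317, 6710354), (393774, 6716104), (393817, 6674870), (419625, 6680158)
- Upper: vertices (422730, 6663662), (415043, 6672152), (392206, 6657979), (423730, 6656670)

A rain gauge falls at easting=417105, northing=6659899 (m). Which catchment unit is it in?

Upper

Cast a ray rightward from (417105, 6659899). For each polygon, the edges (by vertex number in listed order) whose endpoints lie on opposite sides of northing = 6659899, where each meets that height, and whether that is right or left of the point:
West: no edge straddles that height → 0 crossings.
East: no edge straddles that height → 0 crossings.
Lower: no edge straddles that height → 0 crossings.
Upper: 2–3 at easting≈395299.7 (left), 4–1 at easting≈423268.2 (right) → 1 crossing.
Only Upper has an odd count, so the point is inside Upper.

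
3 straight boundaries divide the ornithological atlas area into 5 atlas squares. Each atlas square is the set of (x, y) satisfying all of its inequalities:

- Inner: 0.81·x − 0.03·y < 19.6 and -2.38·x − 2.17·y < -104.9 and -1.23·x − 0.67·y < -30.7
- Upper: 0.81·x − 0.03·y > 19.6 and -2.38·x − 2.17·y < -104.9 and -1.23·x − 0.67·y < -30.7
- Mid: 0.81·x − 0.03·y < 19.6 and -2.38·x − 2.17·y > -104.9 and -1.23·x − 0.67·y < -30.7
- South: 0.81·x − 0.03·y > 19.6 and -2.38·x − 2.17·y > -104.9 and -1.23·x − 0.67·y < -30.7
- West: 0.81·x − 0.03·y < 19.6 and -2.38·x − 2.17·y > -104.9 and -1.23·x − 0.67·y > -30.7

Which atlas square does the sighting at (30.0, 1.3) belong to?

0.81·30.0 − 0.03·1.3 = 24.261, which is > 19.6
-2.38·30.0 − 2.17·1.3 = -74.221, which is > -104.9
-1.23·30.0 − 0.67·1.3 = -37.771, which is < -30.7
This sign pattern matches South.

South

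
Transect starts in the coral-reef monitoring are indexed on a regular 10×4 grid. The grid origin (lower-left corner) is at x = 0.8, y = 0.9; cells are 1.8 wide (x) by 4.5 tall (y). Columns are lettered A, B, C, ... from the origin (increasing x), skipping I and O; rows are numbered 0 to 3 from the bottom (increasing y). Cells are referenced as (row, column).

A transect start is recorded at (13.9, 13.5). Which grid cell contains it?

Column index: ⌊(13.9 − 0.8) / 1.8⌋ = ⌊7.278⌋ = 7 → column H
Row offset from origin: ⌊(13.5 − 0.9) / 4.5⌋ = ⌊2.800⌋ = 2 → row 2

(2, H)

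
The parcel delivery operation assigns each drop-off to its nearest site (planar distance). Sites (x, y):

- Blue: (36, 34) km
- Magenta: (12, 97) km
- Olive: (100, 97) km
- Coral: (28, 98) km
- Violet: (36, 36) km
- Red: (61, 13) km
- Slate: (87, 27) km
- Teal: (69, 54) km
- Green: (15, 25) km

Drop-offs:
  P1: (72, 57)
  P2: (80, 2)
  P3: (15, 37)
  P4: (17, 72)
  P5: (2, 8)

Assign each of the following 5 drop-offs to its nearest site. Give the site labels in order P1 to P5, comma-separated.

Teal, Red, Green, Magenta, Green

P1 → Teal (d²=18.00)
P2 → Red (d²=482.00)
P3 → Green (d²=144.00)
P4 → Magenta (d²=650.00)
P5 → Green (d²=458.00)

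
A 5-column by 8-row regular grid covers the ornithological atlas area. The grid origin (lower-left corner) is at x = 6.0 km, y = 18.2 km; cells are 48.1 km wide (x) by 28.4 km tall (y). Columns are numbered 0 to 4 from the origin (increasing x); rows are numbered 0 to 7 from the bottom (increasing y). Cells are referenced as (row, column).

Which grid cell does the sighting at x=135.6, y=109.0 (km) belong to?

Column index: ⌊(135.6 − 6.0) / 48.1⌋ = ⌊2.694⌋ = 2
Row offset from origin: ⌊(109.0 − 18.2) / 28.4⌋ = ⌊3.197⌋ = 3 → row 3

(3, 2)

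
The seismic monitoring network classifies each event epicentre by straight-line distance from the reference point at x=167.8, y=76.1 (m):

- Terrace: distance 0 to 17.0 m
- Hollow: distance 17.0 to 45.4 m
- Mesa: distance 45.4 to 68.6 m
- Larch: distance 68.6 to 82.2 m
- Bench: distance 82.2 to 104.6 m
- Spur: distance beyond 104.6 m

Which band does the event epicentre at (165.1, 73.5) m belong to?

Terrace

Distance = √((165.1−167.8)² + (73.5−76.1)²) = √(7.290 + 6.760) = 3.748 m.
0 ≤ 3.748 < 17.0 → Terrace.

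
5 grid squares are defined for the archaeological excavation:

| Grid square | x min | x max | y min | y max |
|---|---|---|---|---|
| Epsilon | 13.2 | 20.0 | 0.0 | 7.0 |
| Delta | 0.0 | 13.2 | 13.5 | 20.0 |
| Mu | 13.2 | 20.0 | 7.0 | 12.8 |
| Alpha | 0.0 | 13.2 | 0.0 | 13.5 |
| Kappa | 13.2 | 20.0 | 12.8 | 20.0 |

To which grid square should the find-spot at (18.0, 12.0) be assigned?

The point has x = 18.0 and y = 12.0.
Only Mu satisfies 13.2 ≤ x ≤ 20.0 and 7.0 ≤ y ≤ 12.8.

Mu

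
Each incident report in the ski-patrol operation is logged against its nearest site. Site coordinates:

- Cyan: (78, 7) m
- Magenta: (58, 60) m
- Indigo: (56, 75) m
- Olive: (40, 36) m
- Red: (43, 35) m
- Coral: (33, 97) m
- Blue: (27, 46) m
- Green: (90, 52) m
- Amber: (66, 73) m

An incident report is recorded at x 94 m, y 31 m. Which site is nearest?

Green

Squared distances to each site:
Cyan: 832.000; Magenta: 2137.000; Indigo: 3380.000; Olive: 2941.000; Red: 2617.000; Coral: 8077.000; Blue: 4714.000; Green: 457.000; Amber: 2548.000.
Minimum at Green.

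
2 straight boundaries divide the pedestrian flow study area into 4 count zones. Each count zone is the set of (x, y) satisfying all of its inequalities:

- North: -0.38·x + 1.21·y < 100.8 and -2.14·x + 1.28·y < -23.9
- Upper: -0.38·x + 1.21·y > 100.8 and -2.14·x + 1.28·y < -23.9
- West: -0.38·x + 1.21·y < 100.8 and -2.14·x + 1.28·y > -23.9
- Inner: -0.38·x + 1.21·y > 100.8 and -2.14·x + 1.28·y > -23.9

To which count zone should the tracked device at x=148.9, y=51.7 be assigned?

-0.38·148.9 + 1.21·51.7 = 5.975, which is < 100.8
-2.14·148.9 + 1.28·51.7 = -252.470, which is < -23.9
This sign pattern matches North.

North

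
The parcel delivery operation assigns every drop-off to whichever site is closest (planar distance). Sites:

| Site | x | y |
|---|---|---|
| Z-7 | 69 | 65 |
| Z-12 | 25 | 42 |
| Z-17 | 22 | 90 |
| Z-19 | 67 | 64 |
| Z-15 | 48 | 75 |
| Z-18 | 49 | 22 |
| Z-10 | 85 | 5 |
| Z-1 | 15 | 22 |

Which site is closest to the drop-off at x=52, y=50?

Squared distances to each site:
Z-7: 514.000; Z-12: 793.000; Z-17: 2500.000; Z-19: 421.000; Z-15: 641.000; Z-18: 793.000; Z-10: 3114.000; Z-1: 2153.000.
Minimum at Z-19.

Z-19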